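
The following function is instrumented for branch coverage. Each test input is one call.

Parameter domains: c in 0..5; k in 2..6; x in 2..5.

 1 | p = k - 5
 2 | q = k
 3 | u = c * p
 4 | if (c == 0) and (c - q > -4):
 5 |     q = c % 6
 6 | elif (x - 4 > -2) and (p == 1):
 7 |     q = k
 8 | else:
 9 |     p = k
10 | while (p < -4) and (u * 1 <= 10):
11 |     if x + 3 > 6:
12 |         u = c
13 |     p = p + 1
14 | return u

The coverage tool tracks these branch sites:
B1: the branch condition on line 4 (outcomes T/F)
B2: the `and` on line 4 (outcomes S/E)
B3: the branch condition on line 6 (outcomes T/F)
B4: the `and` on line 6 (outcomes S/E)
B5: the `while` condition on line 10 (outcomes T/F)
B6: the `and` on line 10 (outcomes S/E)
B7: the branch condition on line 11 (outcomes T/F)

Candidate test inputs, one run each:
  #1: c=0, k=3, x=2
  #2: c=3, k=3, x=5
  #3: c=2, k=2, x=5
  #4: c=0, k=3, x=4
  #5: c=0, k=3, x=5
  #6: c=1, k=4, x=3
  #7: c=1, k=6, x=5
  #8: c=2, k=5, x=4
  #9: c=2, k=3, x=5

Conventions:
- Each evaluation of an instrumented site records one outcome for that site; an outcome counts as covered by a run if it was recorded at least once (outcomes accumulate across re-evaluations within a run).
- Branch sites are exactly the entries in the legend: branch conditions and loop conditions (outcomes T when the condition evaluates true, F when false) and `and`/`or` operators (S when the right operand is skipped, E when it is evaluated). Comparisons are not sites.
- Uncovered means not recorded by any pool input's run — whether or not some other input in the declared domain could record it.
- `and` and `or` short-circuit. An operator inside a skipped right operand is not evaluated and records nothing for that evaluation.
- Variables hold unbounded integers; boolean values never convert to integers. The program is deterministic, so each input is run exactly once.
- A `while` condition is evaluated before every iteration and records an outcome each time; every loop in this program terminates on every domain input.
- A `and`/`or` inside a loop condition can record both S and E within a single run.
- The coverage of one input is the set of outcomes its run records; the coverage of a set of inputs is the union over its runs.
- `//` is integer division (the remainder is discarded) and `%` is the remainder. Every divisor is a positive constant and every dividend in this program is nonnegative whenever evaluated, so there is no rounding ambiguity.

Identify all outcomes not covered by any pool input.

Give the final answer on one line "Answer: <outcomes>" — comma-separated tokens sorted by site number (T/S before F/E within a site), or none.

#1 (c=0, k=3, x=2) -> B2->E, B1->T, B6->S, B5->F; covered: B1=T, B2=E, B5=F, B6=S
#2 (c=3, k=3, x=5) -> B2->S, B1->F, B4->E, B3->F, B6->S, B5->F; covered: B1=F, B2=S, B3=F, B4=E, B5=F, B6=S
#3 (c=2, k=2, x=5) -> B2->S, B1->F, B4->E, B3->F, B6->S, B5->F; covered: B1=F, B2=S, B3=F, B4=E, B5=F, B6=S
#4 (c=0, k=3, x=4) -> B2->E, B1->T, B6->S, B5->F; covered: B1=T, B2=E, B5=F, B6=S
#5 (c=0, k=3, x=5) -> B2->E, B1->T, B6->S, B5->F; covered: B1=T, B2=E, B5=F, B6=S
#6 (c=1, k=4, x=3) -> B2->S, B1->F, B4->E, B3->F, B6->S, B5->F; covered: B1=F, B2=S, B3=F, B4=E, B5=F, B6=S
#7 (c=1, k=6, x=5) -> B2->S, B1->F, B4->E, B3->T, B6->S, B5->F; covered: B1=F, B2=S, B3=T, B4=E, B5=F, B6=S
#8 (c=2, k=5, x=4) -> B2->S, B1->F, B4->E, B3->F, B6->S, B5->F; covered: B1=F, B2=S, B3=F, B4=E, B5=F, B6=S
#9 (c=2, k=3, x=5) -> B2->S, B1->F, B4->E, B3->F, B6->S, B5->F; covered: B1=F, B2=S, B3=F, B4=E, B5=F, B6=S
union over the pool: B1=T, B1=F, B2=S, B2=E, B3=T, B3=F, B4=E, B5=F, B6=S
uncovered (5 of 14): B4=S, B5=T, B6=E, B7=T, B7=F

Answer: B4=S, B5=T, B6=E, B7=T, B7=F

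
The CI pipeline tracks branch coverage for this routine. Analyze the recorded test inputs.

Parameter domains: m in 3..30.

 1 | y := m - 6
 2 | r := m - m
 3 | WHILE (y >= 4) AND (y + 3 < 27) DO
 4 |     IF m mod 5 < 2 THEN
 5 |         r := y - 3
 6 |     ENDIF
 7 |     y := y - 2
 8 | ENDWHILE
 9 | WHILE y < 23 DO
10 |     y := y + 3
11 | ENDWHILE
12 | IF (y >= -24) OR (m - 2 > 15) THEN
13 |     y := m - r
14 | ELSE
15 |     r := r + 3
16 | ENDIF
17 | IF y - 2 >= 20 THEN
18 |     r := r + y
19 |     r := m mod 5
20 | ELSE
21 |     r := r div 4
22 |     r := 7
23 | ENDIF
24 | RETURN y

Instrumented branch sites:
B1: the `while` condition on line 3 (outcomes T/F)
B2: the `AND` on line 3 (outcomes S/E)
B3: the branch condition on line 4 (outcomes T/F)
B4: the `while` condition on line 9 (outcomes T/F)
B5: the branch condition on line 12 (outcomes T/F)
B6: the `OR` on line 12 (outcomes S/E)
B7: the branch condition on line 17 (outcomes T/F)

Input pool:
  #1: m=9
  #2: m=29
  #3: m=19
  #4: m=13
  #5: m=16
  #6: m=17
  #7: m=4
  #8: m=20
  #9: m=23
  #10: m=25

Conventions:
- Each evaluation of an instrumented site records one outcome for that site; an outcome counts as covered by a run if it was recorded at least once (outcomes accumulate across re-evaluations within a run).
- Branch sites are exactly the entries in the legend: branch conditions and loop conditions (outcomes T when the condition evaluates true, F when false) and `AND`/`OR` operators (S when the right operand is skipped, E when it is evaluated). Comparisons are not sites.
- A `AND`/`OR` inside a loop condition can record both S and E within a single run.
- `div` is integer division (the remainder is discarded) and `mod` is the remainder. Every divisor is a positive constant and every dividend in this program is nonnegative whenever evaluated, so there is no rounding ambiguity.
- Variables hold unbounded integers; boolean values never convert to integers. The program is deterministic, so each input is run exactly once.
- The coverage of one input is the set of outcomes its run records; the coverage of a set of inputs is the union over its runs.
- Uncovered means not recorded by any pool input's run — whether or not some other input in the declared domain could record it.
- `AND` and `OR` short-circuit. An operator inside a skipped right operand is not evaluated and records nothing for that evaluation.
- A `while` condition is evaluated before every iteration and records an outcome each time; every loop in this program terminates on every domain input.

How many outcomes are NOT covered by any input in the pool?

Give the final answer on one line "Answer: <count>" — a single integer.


input #1 (m=9): events B2->S, B1->F, B4->T, B4->T, B4->T, B4->T, B4->T, B4->T, B4->T, B4->F, B6->S, B5->T, B7->F; covers B1=F, B2=S, B4=T, B4=F, B5=T, B6=S, B7=F
input #2 (m=29): events B2->E, B1->T, B3->F, B2->E, B1->T, B3->F, B2->E, B1->T, B3->F, B2->E, B1->T, B3->F, B2->E, B1->T, ...; covers B1=T, B1=F, B2=S, B2=E, B3=F, B4=T, B4=F, B5=T, B6=S, B7=T
input #3 (m=19): events B2->E, B1->T, B3->F, B2->E, B1->T, B3->F, B2->E, B1->T, B3->F, B2->E, B1->T, B3->F, B2->E, B1->T, ...; covers B1=T, B1=F, B2=S, B2=E, B3=F, B4=T, B4=F, B5=T, B6=S, B7=F
input #4 (m=13): events B2->E, B1->T, B3->F, B2->E, B1->T, B3->F, B2->S, B1->F, B4->T, B4->T, B4->T, B4->T, B4->T, B4->T, ...; covers B1=T, B1=F, B2=S, B2=E, B3=F, B4=T, B4=F, B5=T, B6=S, B7=F
input #5 (m=16): events B2->E, B1->T, B3->T, B2->E, B1->T, B3->T, B2->E, B1->T, B3->T, B2->E, B1->T, B3->T, B2->S, B1->F, ...; covers B1=T, B1=F, B2=S, B2=E, B3=T, B4=T, B4=F, B5=T, B6=S, B7=F
input #6 (m=17): events B2->E, B1->T, B3->F, B2->E, B1->T, B3->F, B2->E, B1->T, B3->F, B2->E, B1->T, B3->F, B2->S, B1->F, ...; covers B1=T, B1=F, B2=S, B2=E, B3=F, B4=T, B4=F, B5=T, B6=S, B7=F
input #7 (m=4): events B2->S, B1->F, B4->T, B4->T, B4->T, B4->T, B4->T, B4->T, B4->T, B4->T, B4->T, B4->F, B6->S, B5->T, ...; covers B1=F, B2=S, B4=T, B4=F, B5=T, B6=S, B7=F
input #8 (m=20): events B2->E, B1->T, B3->T, B2->E, B1->T, B3->T, B2->E, B1->T, B3->T, B2->E, B1->T, B3->T, B2->E, B1->T, ...; covers B1=T, B1=F, B2=S, B2=E, B3=T, B4=T, B4=F, B5=T, B6=S, B7=F
input #9 (m=23): events B2->E, B1->T, B3->F, B2->E, B1->T, B3->F, B2->E, B1->T, B3->F, B2->E, B1->T, B3->F, B2->E, B1->T, ...; covers B1=T, B1=F, B2=S, B2=E, B3=F, B4=T, B4=F, B5=T, B6=S, B7=T
input #10 (m=25): events B2->E, B1->T, B3->T, B2->E, B1->T, B3->T, B2->E, B1->T, B3->T, B2->E, B1->T, B3->T, B2->E, B1->T, ...; covers B1=T, B1=F, B2=S, B2=E, B3=T, B4=T, B4=F, B5=T, B6=S, B7=T
union over the pool: B1=T, B1=F, B2=S, B2=E, B3=T, B3=F, B4=T, B4=F, B5=T, B6=S, B7=T, B7=F
uncovered (2 of 14): B5=F, B6=E
Answer: 2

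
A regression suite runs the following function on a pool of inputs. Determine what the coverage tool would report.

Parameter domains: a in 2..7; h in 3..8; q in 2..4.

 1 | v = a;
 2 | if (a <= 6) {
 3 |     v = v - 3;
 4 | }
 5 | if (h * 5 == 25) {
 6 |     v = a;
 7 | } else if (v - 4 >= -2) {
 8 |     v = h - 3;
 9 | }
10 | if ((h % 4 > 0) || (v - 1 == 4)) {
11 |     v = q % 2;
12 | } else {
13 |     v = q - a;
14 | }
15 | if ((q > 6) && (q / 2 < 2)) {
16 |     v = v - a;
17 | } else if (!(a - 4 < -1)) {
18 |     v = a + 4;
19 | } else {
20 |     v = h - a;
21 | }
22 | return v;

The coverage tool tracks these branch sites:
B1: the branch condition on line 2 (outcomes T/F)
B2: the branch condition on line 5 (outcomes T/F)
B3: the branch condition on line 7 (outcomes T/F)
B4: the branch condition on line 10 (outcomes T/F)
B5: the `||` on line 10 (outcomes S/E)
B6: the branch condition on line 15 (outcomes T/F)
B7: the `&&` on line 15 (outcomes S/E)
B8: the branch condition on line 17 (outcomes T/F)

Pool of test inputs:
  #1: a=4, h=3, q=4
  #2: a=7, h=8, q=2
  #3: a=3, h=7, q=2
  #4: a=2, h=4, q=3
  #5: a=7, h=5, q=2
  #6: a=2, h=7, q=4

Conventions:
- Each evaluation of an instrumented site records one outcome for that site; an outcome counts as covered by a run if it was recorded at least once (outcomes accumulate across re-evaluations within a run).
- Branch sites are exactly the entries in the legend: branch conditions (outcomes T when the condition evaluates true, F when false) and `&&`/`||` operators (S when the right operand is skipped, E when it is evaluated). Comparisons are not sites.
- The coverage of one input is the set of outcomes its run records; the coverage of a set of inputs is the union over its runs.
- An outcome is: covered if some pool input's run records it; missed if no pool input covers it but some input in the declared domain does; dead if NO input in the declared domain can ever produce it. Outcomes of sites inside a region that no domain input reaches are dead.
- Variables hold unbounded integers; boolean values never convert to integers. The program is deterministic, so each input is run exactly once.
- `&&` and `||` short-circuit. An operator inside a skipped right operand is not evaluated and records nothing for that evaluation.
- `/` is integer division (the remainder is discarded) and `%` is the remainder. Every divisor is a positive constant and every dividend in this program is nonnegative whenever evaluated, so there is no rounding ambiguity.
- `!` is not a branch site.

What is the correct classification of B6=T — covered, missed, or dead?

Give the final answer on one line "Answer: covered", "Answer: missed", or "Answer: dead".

no pool input records B6=T
checking all 108 inputs in the declared domain: B6=T is never recorded -> dead

Answer: dead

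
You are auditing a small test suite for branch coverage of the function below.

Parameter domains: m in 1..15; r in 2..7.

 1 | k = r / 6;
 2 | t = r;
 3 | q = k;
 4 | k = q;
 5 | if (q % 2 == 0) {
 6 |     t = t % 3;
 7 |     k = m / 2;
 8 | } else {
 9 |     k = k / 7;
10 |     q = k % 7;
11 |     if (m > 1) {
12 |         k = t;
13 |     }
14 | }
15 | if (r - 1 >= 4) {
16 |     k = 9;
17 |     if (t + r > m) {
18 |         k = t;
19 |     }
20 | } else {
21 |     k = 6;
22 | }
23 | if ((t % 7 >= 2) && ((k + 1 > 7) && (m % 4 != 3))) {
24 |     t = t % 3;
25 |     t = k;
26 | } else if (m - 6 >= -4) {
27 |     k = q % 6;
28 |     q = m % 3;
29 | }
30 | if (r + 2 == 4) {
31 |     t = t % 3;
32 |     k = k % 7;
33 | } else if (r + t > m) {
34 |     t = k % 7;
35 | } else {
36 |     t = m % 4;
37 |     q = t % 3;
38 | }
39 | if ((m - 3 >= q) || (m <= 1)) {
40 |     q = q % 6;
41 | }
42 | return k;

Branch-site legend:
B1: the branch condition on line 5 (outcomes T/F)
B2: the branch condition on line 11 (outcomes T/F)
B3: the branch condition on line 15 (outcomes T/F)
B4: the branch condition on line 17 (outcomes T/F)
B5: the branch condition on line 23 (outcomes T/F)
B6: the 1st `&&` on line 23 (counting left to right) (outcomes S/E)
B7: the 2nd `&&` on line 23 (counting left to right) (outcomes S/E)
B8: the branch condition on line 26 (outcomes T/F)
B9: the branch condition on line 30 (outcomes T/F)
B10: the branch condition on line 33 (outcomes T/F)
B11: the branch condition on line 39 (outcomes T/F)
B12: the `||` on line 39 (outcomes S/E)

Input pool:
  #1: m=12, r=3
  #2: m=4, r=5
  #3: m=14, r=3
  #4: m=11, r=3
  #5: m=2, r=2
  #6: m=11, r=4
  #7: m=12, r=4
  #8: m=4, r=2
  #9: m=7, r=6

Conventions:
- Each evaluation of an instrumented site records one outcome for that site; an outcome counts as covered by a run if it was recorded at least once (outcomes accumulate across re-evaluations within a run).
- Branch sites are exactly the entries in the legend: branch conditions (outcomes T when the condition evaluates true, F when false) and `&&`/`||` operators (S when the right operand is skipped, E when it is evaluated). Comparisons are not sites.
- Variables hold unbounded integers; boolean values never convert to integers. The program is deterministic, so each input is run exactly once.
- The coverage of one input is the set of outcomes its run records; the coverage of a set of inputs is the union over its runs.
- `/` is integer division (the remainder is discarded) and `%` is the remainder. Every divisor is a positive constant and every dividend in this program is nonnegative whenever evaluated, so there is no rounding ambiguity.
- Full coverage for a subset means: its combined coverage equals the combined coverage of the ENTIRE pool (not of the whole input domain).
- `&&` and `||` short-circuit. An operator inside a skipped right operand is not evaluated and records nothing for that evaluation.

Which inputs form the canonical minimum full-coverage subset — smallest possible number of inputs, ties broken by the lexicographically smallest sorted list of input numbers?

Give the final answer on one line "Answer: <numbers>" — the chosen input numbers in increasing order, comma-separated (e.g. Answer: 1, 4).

#1 (m=12, r=3) -> B1->T, B3->F, B6->S, B5->F, B8->T, B9->F, B10->F, B12->S, B11->T; covered: B1=T, B3=F, B5=F, B6=S, B8=T, B9=F, B10=F, B11=T, B12=S
#2 (m=4, r=5) -> B1->T, B3->T, B4->T, B6->E, B7->S, B5->F, B8->T, B9->F, B10->T, B12->S, B11->T; covered: B1=T, B3=T, B4=T, B5=F, B6=E, B7=S, B8=T, B9=F, B10=T, B11=T, B12=S
#3 (m=14, r=3) -> B1->T, B3->F, B6->S, B5->F, B8->T, B9->F, B10->F, B12->S, B11->T; covered: B1=T, B3=F, B5=F, B6=S, B8=T, B9=F, B10=F, B11=T, B12=S
#4 (m=11, r=3) -> B1->T, B3->F, B6->S, B5->F, B8->T, B9->F, B10->F, B12->S, B11->T; covered: B1=T, B3=F, B5=F, B6=S, B8=T, B9=F, B10=F, B11=T, B12=S
#5 (m=2, r=2) -> B1->T, B3->F, B6->E, B7->S, B5->F, B8->T, B9->T, B12->E, B11->F; covered: B1=T, B3=F, B5=F, B6=E, B7=S, B8=T, B9=T, B11=F, B12=E
#6 (m=11, r=4) -> B1->T, B3->F, B6->S, B5->F, B8->T, B9->F, B10->F, B12->S, B11->T; covered: B1=T, B3=F, B5=F, B6=S, B8=T, B9=F, B10=F, B11=T, B12=S
#7 (m=12, r=4) -> B1->T, B3->F, B6->S, B5->F, B8->T, B9->F, B10->F, B12->S, B11->T; covered: B1=T, B3=F, B5=F, B6=S, B8=T, B9=F, B10=F, B11=T, B12=S
#8 (m=4, r=2) -> B1->T, B3->F, B6->E, B7->S, B5->F, B8->T, B9->T, B12->S, B11->T; covered: B1=T, B3=F, B5=F, B6=E, B7=S, B8=T, B9=T, B11=T, B12=S
#9 (m=7, r=6) -> B1->F, B2->T, B3->T, B4->T, B6->E, B7->S, B5->F, B8->T, B9->F, B10->T, B12->S, B11->T; covered: B1=F, B2=T, B3=T, B4=T, B5=F, B6=E, B7=S, B8=T, B9=F, B10=T, B11=T, B12=S
together the pool reaches 19 outcomes: B1=T, B1=F, B2=T, B3=T, B3=F, B4=T, B5=F, B6=S, B6=E, B7=S, B8=T, B9=T, B9=F, B10=T, B10=F, B11=T, B11=F, B12=S, B12=E
checked all size-1 subsets: none covers 19 outcomes (max 12/19)
checked all size-2 subsets: none covers 19 outcomes (max 17/19)
size 3: inputs {1, 5, 9} cover all 19 outcomes, and no lexicographically smaller subset of this size does

Answer: 1, 5, 9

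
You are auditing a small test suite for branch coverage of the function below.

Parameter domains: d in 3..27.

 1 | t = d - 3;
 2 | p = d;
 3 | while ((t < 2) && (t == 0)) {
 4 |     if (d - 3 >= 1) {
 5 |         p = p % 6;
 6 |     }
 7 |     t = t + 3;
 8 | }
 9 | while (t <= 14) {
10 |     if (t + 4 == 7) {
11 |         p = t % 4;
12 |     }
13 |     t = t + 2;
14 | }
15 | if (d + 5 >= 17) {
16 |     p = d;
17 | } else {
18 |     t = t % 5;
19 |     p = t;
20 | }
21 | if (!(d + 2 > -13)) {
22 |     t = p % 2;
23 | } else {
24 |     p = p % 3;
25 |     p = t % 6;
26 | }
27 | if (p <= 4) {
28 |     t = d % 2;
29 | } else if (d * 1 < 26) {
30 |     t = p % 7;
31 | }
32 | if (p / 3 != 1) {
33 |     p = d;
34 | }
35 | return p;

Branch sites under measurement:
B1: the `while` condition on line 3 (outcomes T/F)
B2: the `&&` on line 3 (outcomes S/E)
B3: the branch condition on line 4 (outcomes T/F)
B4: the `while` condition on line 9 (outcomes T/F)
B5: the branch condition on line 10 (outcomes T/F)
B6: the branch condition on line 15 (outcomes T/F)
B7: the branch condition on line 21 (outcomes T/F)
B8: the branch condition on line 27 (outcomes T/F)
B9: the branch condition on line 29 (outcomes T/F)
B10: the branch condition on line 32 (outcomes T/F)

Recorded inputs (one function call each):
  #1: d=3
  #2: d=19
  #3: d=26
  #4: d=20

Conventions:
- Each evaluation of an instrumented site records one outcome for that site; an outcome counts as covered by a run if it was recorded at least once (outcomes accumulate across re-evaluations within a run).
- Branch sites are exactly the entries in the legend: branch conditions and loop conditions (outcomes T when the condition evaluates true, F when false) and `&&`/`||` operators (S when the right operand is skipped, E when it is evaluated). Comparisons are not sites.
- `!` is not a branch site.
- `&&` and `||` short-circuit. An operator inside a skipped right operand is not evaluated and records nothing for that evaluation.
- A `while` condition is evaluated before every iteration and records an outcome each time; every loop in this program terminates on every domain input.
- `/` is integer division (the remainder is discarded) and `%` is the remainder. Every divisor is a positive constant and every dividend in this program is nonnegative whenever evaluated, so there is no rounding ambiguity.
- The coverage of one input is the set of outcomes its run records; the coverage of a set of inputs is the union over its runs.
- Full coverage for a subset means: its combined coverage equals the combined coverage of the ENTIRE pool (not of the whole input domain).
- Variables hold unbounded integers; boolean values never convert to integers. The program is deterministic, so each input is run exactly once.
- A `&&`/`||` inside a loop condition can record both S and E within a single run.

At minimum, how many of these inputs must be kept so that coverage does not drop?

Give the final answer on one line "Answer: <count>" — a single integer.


#1 (d=3) -> B2->E, B1->T, B3->F, B2->S, B1->F, B4->T, B5->T, B4->T, B5->F, B4->T, B5->F, B4->T, B5->F, B4->T, ...; covered: B1=T, B1=F, B2=S, B2=E, B3=F, B4=T, B4=F, B5=T, B5=F, B6=F, B7=F, B8=T, B10=T
#2 (d=19) -> B2->S, B1->F, B4->F, B6->T, B7->F, B8->T, B10->F; covered: B1=F, B2=S, B4=F, B6=T, B7=F, B8=T, B10=F
#3 (d=26) -> B2->S, B1->F, B4->F, B6->T, B7->F, B8->F, B9->F, B10->F; covered: B1=F, B2=S, B4=F, B6=T, B7=F, B8=F, B9=F, B10=F
#4 (d=20) -> B2->S, B1->F, B4->F, B6->T, B7->F, B8->F, B9->T, B10->F; covered: B1=F, B2=S, B4=F, B6=T, B7=F, B8=F, B9=T, B10=F
the full pool covers 18 outcomes: B1=T, B1=F, B2=S, B2=E, B3=F, B4=T, B4=F, B5=T, B5=F, B6=T, B6=F, B7=F, B8=T, B8=F, B9=T, B9=F, B10=T, B10=F
size 1 is not enough: best union over all size-1 subsets is 13/18
size 2 is not enough: best union over all size-2 subsets is 17/18
the canonical winner is {1, 3, 4}: size 3, full 18-outcome coverage, earliest index list among size-3 covers
Answer: 3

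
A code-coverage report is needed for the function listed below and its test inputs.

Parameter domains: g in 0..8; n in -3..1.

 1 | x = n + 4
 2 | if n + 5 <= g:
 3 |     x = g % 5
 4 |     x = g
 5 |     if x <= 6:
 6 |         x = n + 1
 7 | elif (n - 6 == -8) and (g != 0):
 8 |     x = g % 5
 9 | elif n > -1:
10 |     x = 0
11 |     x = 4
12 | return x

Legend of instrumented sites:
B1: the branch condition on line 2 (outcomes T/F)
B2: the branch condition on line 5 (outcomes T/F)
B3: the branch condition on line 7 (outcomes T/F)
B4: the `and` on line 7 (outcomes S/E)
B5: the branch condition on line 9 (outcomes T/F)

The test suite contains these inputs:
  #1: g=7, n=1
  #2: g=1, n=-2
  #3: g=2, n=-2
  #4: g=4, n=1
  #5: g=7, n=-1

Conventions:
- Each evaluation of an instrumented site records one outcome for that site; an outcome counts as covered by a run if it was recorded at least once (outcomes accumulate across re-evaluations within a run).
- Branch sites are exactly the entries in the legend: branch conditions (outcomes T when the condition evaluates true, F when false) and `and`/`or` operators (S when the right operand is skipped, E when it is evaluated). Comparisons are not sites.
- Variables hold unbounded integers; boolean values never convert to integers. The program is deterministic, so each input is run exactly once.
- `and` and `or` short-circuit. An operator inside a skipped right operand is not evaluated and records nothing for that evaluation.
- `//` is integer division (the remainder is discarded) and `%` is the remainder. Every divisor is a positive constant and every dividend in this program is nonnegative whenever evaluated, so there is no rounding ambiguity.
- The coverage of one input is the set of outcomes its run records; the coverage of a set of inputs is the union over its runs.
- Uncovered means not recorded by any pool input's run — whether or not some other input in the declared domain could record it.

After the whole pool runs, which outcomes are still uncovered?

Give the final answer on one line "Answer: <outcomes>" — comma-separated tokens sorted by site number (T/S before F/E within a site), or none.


#1 (g=7, n=1) -> B1->T, B2->F; covered: B1=T, B2=F
#2 (g=1, n=-2) -> B1->F, B4->E, B3->T; covered: B1=F, B3=T, B4=E
#3 (g=2, n=-2) -> B1->F, B4->E, B3->T; covered: B1=F, B3=T, B4=E
#4 (g=4, n=1) -> B1->F, B4->S, B3->F, B5->T; covered: B1=F, B3=F, B4=S, B5=T
#5 (g=7, n=-1) -> B1->T, B2->F; covered: B1=T, B2=F
union over the pool: B1=T, B1=F, B2=F, B3=T, B3=F, B4=S, B4=E, B5=T
uncovered (2 of 10): B2=T, B5=F
Answer: B2=T, B5=F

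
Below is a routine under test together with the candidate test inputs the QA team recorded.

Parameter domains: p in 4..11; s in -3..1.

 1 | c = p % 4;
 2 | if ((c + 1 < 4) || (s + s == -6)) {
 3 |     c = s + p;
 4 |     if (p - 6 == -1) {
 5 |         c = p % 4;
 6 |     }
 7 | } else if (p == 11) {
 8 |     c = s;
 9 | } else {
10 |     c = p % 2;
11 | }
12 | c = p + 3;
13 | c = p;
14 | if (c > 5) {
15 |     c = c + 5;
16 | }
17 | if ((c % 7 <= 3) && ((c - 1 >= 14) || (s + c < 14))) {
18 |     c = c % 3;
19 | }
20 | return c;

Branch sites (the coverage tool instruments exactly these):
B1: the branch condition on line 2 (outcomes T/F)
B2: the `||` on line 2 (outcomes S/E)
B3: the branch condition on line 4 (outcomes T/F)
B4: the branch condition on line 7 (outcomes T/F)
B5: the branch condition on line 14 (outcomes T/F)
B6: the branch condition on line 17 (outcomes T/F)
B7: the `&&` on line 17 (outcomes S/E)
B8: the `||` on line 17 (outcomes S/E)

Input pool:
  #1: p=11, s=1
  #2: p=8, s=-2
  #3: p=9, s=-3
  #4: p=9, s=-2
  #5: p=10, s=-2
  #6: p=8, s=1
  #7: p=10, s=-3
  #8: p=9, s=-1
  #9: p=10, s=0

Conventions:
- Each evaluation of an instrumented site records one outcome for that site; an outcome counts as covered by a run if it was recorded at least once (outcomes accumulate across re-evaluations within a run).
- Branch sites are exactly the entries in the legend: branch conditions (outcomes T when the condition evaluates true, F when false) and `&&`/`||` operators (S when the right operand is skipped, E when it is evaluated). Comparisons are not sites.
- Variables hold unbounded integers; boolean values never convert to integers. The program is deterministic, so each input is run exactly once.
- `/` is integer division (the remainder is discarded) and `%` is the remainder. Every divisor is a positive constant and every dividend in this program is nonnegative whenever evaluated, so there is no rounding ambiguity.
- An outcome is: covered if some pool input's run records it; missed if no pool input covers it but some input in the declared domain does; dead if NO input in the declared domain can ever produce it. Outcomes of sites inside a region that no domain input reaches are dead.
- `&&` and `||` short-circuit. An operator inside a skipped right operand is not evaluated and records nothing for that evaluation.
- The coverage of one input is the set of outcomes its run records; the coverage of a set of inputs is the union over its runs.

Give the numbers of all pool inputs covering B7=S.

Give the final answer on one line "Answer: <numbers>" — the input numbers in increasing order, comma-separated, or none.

input #1 (p=11, s=1): does not record B7=S
input #2 (p=8, s=-2): records B7=S
input #3 (p=9, s=-3): does not record B7=S
input #4 (p=9, s=-2): does not record B7=S
input #5 (p=10, s=-2): does not record B7=S
input #6 (p=8, s=1): records B7=S
input #7 (p=10, s=-3): does not record B7=S
input #8 (p=9, s=-1): does not record B7=S
input #9 (p=10, s=0): does not record B7=S

Answer: 2, 6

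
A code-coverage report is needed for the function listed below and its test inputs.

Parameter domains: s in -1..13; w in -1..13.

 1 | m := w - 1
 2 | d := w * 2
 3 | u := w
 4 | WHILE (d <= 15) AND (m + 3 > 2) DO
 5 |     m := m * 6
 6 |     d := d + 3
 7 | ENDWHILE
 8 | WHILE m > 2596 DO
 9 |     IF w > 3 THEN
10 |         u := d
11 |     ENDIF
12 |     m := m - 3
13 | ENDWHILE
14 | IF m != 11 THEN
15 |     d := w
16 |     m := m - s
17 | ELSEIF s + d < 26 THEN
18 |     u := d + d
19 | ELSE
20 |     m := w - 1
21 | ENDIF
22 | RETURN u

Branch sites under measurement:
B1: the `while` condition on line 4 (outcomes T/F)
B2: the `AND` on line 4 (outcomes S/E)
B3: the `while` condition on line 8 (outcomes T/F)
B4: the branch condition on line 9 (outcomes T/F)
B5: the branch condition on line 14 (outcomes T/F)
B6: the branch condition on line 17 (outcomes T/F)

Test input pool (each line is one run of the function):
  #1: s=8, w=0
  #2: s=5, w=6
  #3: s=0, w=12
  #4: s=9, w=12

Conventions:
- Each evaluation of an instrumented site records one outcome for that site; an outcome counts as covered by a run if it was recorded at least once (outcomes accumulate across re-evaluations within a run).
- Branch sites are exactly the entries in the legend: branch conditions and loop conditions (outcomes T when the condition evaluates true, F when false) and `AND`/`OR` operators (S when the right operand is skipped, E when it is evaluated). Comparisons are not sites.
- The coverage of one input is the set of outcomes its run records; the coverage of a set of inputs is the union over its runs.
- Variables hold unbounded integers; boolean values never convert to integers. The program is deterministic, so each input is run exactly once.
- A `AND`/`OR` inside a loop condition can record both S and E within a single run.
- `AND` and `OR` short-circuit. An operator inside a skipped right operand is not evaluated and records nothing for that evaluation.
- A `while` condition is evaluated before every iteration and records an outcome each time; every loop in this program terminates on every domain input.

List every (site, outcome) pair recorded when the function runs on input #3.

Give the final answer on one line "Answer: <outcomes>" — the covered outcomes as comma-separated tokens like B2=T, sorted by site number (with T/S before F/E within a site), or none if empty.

Simulating input #3 (s=0, w=12) step by step:
  B2->S, B1->F, B3->F, B5->F, B6->T
collecting distinct outcomes: B1=F, B2=S, B3=F, B5=F, B6=T

Answer: B1=F, B2=S, B3=F, B5=F, B6=T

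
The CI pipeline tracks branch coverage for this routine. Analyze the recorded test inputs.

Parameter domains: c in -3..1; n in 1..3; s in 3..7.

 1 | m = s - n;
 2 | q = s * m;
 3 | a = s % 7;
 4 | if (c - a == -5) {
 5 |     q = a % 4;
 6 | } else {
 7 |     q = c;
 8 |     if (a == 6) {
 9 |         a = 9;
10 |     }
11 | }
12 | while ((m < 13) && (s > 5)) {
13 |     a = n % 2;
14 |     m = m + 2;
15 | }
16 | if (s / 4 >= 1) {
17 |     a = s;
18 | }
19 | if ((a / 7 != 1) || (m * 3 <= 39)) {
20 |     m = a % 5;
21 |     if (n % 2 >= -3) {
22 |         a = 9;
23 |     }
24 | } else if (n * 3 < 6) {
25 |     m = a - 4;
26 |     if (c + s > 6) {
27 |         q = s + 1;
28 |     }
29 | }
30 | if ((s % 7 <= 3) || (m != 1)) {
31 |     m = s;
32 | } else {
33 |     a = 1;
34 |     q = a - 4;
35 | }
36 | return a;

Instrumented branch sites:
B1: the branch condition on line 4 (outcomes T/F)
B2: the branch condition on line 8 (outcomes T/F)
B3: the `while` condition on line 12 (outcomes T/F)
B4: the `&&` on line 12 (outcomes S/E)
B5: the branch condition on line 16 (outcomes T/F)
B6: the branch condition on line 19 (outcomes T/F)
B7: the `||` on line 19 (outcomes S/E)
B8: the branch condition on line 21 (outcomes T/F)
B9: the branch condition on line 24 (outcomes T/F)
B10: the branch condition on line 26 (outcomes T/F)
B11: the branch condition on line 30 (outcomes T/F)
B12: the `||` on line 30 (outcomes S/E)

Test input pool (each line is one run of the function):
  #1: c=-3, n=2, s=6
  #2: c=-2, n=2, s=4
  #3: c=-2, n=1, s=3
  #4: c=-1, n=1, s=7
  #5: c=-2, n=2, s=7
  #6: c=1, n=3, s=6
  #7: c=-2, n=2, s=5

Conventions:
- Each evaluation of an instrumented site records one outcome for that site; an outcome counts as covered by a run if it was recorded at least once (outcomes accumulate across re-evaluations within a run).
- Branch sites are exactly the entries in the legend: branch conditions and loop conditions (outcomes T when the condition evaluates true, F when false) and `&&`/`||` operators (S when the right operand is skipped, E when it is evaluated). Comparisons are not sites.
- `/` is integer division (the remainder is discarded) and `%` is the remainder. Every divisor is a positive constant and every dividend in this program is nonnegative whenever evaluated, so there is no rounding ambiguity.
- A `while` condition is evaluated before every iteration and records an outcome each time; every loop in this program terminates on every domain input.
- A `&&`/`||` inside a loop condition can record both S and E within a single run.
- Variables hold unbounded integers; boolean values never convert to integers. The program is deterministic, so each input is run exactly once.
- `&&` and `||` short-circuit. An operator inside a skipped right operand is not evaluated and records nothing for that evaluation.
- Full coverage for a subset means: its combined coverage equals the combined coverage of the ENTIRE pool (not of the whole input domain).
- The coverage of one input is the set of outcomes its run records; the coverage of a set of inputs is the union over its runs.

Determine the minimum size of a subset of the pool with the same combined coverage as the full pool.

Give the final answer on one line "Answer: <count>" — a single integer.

run #1 (c=-3, n=2, s=6) runs B1->F, B2->T, B4->E, B3->T, B4->E, B3->T, B4->E, B3->T, B4->E, B3->T, B4->E, B3->T, B4->S, B3->F, ...; records B1=F, B2=T, B3=T, B3=F, B4=S, B4=E, B5=T, B6=T, B7=S, B8=T, B11=F, B12=E
run #2 (c=-2, n=2, s=4) runs B1->F, B2->F, B4->E, B3->F, B5->T, B7->S, B6->T, B8->T, B12->E, B11->T; records B1=F, B2=F, B3=F, B4=E, B5=T, B6=T, B7=S, B8=T, B11=T, B12=E
run #3 (c=-2, n=1, s=3) runs B1->T, B4->E, B3->F, B5->F, B7->S, B6->T, B8->T, B12->S, B11->T; records B1=T, B3=F, B4=E, B5=F, B6=T, B7=S, B8=T, B11=T, B12=S
run #4 (c=-1, n=1, s=7) runs B1->F, B2->F, B4->E, B3->T, B4->E, B3->T, B4->E, B3->T, B4->E, B3->T, B4->S, B3->F, B5->T, B7->E, ...; records B1=F, B2=F, B3=T, B3=F, B4=S, B4=E, B5=T, B6=F, B7=E, B9=T, B10=F, B11=T, B12=S
run #5 (c=-2, n=2, s=7) runs B1->F, B2->F, B4->E, B3->T, B4->E, B3->T, B4->E, B3->T, B4->E, B3->T, B4->S, B3->F, B5->T, B7->E, ...; records B1=F, B2=F, B3=T, B3=F, B4=S, B4=E, B5=T, B6=T, B7=E, B8=T, B11=T, B12=S
run #6 (c=1, n=3, s=6) runs B1->T, B4->E, B3->T, B4->E, B3->T, B4->E, B3->T, B4->E, B3->T, B4->E, B3->T, B4->S, B3->F, B5->T, ...; records B1=T, B3=T, B3=F, B4=S, B4=E, B5=T, B6=T, B7=S, B8=T, B11=F, B12=E
run #7 (c=-2, n=2, s=5) runs B1->F, B2->F, B4->E, B3->F, B5->T, B7->S, B6->T, B8->T, B12->E, B11->T; records B1=F, B2=F, B3=F, B4=E, B5=T, B6=T, B7=S, B8=T, B11=T, B12=E
together the pool reaches 21 outcomes: B1=T, B1=F, B2=T, B2=F, B3=T, B3=F, B4=S, B4=E, B5=T, B5=F, B6=T, B6=F, B7=S, B7=E, B8=T, B9=T, B10=F, B11=T, B11=F, B12=S, B12=E
size 1 is not enough: best union over all size-1 subsets is 13/21
size 2 is not enough: best union over all size-2 subsets is 19/21
the canonical winner is {1, 3, 4}: size 3, full 21-outcome coverage, earliest index list among size-3 covers

Answer: 3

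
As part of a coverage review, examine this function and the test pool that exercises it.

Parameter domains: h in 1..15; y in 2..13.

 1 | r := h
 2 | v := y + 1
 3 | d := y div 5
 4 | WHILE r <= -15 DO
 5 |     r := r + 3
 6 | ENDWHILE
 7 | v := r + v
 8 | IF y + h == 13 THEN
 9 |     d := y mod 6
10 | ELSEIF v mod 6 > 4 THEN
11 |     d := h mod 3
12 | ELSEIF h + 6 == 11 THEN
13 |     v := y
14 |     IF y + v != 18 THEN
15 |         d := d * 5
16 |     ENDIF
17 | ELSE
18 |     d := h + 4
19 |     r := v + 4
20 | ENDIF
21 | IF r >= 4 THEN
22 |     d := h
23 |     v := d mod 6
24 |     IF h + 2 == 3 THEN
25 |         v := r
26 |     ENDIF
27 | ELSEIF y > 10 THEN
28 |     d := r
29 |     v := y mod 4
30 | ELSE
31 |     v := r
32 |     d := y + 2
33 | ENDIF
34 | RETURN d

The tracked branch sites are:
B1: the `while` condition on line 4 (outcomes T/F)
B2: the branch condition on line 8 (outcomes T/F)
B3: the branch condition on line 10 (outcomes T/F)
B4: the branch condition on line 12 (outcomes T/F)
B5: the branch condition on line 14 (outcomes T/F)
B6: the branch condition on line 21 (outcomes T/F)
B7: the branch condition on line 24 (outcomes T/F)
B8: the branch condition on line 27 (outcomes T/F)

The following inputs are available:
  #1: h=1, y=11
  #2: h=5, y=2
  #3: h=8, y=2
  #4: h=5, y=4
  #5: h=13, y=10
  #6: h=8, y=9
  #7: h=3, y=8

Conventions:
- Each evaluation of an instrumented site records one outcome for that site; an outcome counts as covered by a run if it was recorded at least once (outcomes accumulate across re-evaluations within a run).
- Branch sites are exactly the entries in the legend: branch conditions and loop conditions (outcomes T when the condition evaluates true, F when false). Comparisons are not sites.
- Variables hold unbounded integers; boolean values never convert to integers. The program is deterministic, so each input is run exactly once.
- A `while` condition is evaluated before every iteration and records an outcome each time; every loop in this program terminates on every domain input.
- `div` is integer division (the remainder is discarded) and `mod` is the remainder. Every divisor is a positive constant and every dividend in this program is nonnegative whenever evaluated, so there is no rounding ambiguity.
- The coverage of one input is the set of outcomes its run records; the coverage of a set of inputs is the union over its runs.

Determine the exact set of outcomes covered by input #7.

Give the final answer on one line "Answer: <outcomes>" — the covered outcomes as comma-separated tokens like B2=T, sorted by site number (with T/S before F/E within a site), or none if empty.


Running input #7 (h=3, y=8), event by event:
  B1->F, B2->F, B3->F, B4->F, B6->T, B7->F
deduplicating events, the covered set is: B1=F, B2=F, B3=F, B4=F, B6=T, B7=F
Answer: B1=F, B2=F, B3=F, B4=F, B6=T, B7=F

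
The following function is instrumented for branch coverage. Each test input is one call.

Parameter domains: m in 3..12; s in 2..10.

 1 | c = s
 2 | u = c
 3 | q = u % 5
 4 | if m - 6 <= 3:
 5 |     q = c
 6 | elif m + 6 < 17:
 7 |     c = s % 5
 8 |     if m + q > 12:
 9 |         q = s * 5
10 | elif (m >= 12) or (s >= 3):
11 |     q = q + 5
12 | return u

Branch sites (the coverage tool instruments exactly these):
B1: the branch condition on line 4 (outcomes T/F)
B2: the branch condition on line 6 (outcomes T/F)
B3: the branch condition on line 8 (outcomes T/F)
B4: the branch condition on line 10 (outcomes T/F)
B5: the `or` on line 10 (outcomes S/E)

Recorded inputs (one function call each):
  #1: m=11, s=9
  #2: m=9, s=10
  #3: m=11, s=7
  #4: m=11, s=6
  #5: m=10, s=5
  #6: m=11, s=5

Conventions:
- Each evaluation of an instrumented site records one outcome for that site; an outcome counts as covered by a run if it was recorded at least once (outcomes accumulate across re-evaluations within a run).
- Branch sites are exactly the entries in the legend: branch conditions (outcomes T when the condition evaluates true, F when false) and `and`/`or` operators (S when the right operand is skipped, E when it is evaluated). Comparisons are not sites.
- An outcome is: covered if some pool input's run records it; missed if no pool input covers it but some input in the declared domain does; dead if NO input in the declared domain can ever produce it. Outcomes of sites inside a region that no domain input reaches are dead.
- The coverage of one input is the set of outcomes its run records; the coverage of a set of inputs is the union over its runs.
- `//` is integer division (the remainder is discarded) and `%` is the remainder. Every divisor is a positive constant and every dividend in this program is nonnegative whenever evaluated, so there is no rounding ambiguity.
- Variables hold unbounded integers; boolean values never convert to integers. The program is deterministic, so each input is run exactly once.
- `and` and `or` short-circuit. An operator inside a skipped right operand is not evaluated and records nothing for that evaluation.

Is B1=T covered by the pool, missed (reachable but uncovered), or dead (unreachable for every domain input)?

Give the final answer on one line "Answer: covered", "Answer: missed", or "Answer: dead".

B1=T is recorded by pool input(s) 2 -> covered

Answer: covered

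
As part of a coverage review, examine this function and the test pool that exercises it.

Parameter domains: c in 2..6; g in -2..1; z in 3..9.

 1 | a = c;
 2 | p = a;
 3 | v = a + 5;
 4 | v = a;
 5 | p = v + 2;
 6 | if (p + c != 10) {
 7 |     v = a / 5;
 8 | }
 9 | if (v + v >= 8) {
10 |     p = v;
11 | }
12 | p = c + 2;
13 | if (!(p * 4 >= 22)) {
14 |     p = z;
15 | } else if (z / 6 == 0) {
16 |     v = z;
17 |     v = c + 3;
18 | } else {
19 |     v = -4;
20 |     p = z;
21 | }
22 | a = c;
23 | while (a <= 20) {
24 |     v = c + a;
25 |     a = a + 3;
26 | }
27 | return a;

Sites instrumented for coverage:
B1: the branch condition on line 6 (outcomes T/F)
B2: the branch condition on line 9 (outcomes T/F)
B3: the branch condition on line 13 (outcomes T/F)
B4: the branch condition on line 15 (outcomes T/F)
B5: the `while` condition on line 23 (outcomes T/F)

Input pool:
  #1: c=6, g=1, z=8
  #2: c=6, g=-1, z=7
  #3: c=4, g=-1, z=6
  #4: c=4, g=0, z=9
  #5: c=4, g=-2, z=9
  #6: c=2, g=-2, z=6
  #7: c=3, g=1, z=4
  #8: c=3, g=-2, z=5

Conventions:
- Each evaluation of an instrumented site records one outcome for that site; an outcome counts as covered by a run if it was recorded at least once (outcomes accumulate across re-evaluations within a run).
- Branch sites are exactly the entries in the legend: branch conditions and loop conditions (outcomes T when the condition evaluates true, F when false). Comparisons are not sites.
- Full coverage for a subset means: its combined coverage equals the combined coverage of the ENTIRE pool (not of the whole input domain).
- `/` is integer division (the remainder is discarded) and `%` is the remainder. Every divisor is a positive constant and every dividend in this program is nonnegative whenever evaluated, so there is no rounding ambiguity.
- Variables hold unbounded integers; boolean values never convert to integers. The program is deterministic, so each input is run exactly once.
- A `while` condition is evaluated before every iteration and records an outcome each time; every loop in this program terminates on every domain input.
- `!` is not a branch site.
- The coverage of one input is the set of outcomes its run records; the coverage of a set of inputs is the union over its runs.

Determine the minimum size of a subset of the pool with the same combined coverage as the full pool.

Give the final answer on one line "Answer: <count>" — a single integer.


#1 (c=6, g=1, z=8) -> B1->T, B2->F, B3->F, B4->F, B5->T, B5->T, B5->T, B5->T, B5->T, B5->F; covered: B1=T, B2=F, B3=F, B4=F, B5=T, B5=F
#2 (c=6, g=-1, z=7) -> B1->T, B2->F, B3->F, B4->F, B5->T, B5->T, B5->T, B5->T, B5->T, B5->F; covered: B1=T, B2=F, B3=F, B4=F, B5=T, B5=F
#3 (c=4, g=-1, z=6) -> B1->F, B2->T, B3->F, B4->F, B5->T, B5->T, B5->T, B5->T, B5->T, B5->T, B5->F; covered: B1=F, B2=T, B3=F, B4=F, B5=T, B5=F
#4 (c=4, g=0, z=9) -> B1->F, B2->T, B3->F, B4->F, B5->T, B5->T, B5->T, B5->T, B5->T, B5->T, B5->F; covered: B1=F, B2=T, B3=F, B4=F, B5=T, B5=F
#5 (c=4, g=-2, z=9) -> B1->F, B2->T, B3->F, B4->F, B5->T, B5->T, B5->T, B5->T, B5->T, B5->T, B5->F; covered: B1=F, B2=T, B3=F, B4=F, B5=T, B5=F
#6 (c=2, g=-2, z=6) -> B1->T, B2->F, B3->T, B5->T, B5->T, B5->T, B5->T, B5->T, B5->T, B5->T, B5->F; covered: B1=T, B2=F, B3=T, B5=T, B5=F
#7 (c=3, g=1, z=4) -> B1->T, B2->F, B3->T, B5->T, B5->T, B5->T, B5->T, B5->T, B5->T, B5->F; covered: B1=T, B2=F, B3=T, B5=T, B5=F
#8 (c=3, g=-2, z=5) -> B1->T, B2->F, B3->T, B5->T, B5->T, B5->T, B5->T, B5->T, B5->T, B5->F; covered: B1=T, B2=F, B3=T, B5=T, B5=F
together the pool reaches 9 outcomes: B1=T, B1=F, B2=T, B2=F, B3=T, B3=F, B4=F, B5=T, B5=F
no size-1 subset reaches all 9 outcomes (best union: 6/9)
inputs {3, 6} (size 2) cover everything; no size-2 subset with a lexicographically smaller index list covers all 9
Answer: 2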